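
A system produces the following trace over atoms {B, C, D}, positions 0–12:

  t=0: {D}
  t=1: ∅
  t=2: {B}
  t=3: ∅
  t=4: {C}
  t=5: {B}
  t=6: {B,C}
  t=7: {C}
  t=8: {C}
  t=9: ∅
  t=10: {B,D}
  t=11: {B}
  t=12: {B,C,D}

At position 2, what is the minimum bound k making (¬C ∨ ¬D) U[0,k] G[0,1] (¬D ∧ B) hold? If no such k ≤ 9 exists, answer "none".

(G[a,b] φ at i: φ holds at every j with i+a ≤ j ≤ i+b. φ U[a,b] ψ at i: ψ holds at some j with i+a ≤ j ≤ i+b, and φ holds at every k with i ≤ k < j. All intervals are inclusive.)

Need earliest j ≥ 2 with G[0,1] (¬D ∧ B), and (¬C ∨ ¬D) at every k in [2,j-1].
  j=2: rhs fails.
  j=3: rhs fails.
  j=4: rhs fails.
  j=5: rhs holds; lhs holds on [2,4]. k = 3.

3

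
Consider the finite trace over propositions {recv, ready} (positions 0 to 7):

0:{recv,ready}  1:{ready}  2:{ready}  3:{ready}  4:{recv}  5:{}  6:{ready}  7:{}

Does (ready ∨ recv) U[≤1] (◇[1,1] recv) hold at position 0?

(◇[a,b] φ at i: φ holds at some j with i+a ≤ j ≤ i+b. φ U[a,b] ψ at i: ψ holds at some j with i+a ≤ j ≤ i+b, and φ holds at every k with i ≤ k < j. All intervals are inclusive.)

Need some j in [0,1] with ◇[1,1] recv, and (ready ∨ recv) at every k in [0,j-1].
  j=0: ◇[1,1] recv — fails (none in [1,1]).
  j=1: ◇[1,1] recv — fails (none in [2,2]).
No j in the window works → until fails.

No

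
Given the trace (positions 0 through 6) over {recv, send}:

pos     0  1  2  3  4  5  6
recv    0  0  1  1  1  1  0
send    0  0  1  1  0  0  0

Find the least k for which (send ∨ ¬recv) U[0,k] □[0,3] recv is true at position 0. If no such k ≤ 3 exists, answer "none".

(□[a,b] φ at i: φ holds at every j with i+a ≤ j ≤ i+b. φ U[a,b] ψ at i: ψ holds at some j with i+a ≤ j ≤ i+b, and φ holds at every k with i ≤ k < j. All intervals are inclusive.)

Need earliest j ≥ 0 with □[0,3] recv, and (send ∨ ¬recv) at every k in [0,j-1].
  j=0: rhs fails.
  j=1: rhs fails.
  j=2: rhs holds; lhs holds on [0,1]. k = 2.

2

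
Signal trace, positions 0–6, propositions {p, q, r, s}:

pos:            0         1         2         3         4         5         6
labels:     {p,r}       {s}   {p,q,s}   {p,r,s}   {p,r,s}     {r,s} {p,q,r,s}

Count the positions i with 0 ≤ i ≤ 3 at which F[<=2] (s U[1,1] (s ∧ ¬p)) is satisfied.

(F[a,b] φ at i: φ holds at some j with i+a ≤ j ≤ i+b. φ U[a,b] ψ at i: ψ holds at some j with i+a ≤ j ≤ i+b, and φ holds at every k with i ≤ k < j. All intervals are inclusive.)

2

Evaluate at each i in [0,3]:
  i=0: ✗ (none in [0,2])
  i=1: ✗ (none in [1,3])
  i=2: ✓ (witness j=4)
  i=3: ✓ (witness j=4)
Positions where it holds: {2, 3} → 2.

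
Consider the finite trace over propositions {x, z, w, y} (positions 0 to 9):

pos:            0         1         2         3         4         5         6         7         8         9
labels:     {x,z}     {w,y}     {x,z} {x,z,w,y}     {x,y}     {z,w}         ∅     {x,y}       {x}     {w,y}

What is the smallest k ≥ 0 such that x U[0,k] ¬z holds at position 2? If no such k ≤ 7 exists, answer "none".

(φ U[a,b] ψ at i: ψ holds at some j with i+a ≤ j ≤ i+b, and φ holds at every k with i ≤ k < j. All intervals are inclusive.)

Need earliest j ≥ 2 with ¬z, and x at every k in [2,j-1].
  j=2: rhs fails.
  j=3: rhs fails.
  j=4: rhs holds; lhs holds on [2,3]. k = 2.

2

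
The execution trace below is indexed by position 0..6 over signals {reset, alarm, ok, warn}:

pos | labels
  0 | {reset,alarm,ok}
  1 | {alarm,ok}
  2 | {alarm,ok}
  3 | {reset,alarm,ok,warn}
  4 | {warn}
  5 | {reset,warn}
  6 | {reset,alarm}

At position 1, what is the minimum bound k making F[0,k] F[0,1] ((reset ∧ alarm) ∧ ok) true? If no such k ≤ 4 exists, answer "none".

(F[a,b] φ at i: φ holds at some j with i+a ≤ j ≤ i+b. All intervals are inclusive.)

1

Scan j = 1,2,… for F[0,1] ((reset ∧ alarm) ∧ ok):
  j=1: fails
  j=2: holds
First hit at j=2, so smallest k = 2-1 = 1.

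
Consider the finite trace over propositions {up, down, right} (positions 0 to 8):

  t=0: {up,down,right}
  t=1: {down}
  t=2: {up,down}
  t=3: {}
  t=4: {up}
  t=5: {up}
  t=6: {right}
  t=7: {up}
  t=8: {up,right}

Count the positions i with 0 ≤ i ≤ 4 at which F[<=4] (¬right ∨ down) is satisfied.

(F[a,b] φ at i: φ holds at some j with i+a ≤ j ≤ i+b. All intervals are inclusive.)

5

Evaluate at each i in [0,4]:
  i=0: ✓ (witness j=0)
  i=1: ✓ (witness j=1)
  i=2: ✓ (witness j=2)
  i=3: ✓ (witness j=3)
  i=4: ✓ (witness j=4)
Positions where it holds: {0, 1, 2, 3, 4} → 5.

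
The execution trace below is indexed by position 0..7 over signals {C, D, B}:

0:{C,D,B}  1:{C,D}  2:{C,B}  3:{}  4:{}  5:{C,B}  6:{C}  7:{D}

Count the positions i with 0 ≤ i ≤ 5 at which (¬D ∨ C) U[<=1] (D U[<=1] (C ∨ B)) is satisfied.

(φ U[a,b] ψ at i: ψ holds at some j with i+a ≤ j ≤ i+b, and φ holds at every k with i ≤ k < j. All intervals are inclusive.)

5

Evaluate at each i in [0,5]:
  i=0: ✓ (rhs at j=0)
  i=1: ✓ (rhs at j=1)
  i=2: ✓ (rhs at j=2)
  i=3: ✗ (no rhs in [3,4])
  i=4: ✓ (rhs at j=5; lhs holds on [4,4])
  i=5: ✓ (rhs at j=5)
Positions where it holds: {0, 1, 2, 4, 5} → 5.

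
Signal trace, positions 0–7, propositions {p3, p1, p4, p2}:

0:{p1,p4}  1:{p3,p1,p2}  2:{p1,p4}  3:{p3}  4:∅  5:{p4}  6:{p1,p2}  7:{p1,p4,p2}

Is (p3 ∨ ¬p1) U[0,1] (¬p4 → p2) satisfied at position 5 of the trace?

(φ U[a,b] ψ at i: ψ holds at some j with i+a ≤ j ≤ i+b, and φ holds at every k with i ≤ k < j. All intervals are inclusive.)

Need some j in [5,6] with (¬p4 → p2), and (p3 ∨ ¬p1) at every k in [5,j-1].
  j=5: (¬p4 → p2) holds; no prefix to check → satisfied.

Yes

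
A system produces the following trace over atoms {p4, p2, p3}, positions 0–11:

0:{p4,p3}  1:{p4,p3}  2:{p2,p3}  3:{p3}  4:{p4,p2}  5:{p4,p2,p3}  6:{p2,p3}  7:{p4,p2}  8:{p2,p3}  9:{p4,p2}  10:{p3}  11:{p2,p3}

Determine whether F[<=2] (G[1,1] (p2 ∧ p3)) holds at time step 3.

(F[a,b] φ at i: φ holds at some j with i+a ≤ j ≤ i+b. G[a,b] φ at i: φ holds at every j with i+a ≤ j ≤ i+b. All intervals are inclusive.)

Check G[1,1] (p2 ∧ p3) at each j in [3,5]:
  j=3: fails at 4
  j=4: holds on [5,5]
  j=5: holds on [6,6]
Found at j=4 → formula holds.

True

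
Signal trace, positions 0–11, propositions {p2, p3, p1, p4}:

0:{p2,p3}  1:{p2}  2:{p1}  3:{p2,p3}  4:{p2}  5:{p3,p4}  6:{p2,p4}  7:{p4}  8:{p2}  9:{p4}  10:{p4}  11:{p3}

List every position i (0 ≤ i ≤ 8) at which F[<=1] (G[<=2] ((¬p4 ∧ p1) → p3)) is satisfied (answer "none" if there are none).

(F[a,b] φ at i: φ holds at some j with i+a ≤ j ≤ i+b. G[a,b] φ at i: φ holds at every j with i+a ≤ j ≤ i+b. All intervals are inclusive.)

2, 3, 4, 5, 6, 7, 8

Evaluate at each i in [0,8]:
  i=0: ✗ (none in [0,1])
  i=1: ✗ (none in [1,2])
  i=2: ✓ (witness j=3)
  i=3: ✓ (witness j=3)
  i=4: ✓ (witness j=4)
  i=5: ✓ (witness j=5)
  i=6: ✓ (witness j=6)
  i=7: ✓ (witness j=7)
  i=8: ✓ (witness j=8)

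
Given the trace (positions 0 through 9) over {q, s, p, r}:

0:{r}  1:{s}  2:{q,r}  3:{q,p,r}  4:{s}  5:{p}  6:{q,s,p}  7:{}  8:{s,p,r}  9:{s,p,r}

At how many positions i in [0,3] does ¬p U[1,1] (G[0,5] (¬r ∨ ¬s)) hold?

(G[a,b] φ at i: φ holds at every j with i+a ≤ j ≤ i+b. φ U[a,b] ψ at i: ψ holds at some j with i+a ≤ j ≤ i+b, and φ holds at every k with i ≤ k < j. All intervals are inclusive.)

Evaluate at each i in [0,3]:
  i=0: ✓ (rhs at j=1; lhs holds on [0,0])
  i=1: ✓ (rhs at j=2; lhs holds on [1,1])
  i=2: ✗ (no rhs in [3,3])
  i=3: ✗ (no rhs in [4,4])
Positions where it holds: {0, 1} → 2.

2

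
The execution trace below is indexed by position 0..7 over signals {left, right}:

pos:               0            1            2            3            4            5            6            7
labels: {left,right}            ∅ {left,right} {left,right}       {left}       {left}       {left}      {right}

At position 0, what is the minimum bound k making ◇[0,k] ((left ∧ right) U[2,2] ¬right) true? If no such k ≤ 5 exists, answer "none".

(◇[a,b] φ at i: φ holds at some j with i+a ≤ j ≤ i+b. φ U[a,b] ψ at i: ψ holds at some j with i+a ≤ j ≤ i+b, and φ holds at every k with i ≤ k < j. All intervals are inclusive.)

Scan j = 0,1,… for ((left ∧ right) U[2,2] ¬right):
  j=0: fails
  j=1: fails
  j=2: holds
First hit at j=2, so smallest k = 2-0 = 2.

2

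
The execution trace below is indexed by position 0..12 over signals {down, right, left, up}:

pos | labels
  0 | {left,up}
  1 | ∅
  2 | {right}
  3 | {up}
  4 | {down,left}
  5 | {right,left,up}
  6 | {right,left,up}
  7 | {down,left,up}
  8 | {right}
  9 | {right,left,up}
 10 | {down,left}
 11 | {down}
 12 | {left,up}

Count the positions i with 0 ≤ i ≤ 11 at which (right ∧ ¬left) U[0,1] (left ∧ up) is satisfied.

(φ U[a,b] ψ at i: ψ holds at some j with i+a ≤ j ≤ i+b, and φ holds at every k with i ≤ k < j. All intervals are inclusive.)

Evaluate at each i in [0,11]:
  i=0: ✓ (rhs at j=0)
  i=1: ✗ (no rhs in [1,2])
  i=2: ✗ (no rhs in [2,3])
  i=3: ✗ (no rhs in [3,4])
  i=4: ✗ (lhs fails at k=4 before rhs at j=5)
  i=5: ✓ (rhs at j=5)
  i=6: ✓ (rhs at j=6)
  i=7: ✓ (rhs at j=7)
  i=8: ✓ (rhs at j=9; lhs holds on [8,8])
  i=9: ✓ (rhs at j=9)
  i=10: ✗ (no rhs in [10,11])
  i=11: ✗ (lhs fails at k=11 before rhs at j=12)
Positions where it holds: {0, 5, 6, 7, 8, 9} → 6.

6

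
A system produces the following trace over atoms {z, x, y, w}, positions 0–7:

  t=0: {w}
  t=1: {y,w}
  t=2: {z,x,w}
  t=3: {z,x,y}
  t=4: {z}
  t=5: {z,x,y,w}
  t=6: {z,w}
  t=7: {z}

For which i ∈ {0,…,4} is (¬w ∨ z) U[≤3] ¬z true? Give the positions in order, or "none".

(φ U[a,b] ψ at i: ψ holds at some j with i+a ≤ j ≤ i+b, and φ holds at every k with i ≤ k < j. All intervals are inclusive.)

0, 1

Evaluate at each i in [0,4]:
  i=0: ✓ (rhs at j=0)
  i=1: ✓ (rhs at j=1)
  i=2: ✗ (no rhs in [2,5])
  i=3: ✗ (no rhs in [3,6])
  i=4: ✗ (no rhs in [4,7])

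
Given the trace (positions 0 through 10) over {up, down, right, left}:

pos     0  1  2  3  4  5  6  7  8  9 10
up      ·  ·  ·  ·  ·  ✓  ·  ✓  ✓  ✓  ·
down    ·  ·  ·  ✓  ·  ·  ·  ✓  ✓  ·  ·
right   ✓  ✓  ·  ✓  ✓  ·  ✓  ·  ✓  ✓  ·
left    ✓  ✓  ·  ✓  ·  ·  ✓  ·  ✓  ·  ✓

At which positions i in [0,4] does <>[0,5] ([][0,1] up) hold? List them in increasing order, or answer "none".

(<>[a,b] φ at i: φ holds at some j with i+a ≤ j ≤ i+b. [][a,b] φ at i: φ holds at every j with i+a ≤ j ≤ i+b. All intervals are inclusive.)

2, 3, 4

Evaluate at each i in [0,4]:
  i=0: ✗ (none in [0,5])
  i=1: ✗ (none in [1,6])
  i=2: ✓ (witness j=7)
  i=3: ✓ (witness j=7)
  i=4: ✓ (witness j=7)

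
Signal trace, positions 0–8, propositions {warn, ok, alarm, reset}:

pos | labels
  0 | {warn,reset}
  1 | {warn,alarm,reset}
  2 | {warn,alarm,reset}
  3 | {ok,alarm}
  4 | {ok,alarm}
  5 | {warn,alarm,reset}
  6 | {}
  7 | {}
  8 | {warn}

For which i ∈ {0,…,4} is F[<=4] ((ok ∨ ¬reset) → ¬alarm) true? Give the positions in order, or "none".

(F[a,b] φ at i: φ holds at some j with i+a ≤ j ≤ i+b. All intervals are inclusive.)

0, 1, 2, 3, 4

Evaluate at each i in [0,4]:
  i=0: ✓ (witness j=0)
  i=1: ✓ (witness j=1)
  i=2: ✓ (witness j=2)
  i=3: ✓ (witness j=5)
  i=4: ✓ (witness j=5)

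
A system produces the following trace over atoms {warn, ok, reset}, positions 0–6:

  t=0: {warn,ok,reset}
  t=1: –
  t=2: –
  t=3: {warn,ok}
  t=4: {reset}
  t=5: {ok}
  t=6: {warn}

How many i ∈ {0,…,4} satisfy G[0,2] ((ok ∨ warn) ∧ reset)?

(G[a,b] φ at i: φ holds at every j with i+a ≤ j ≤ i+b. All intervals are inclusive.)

Evaluate at each i in [0,4]:
  i=0: ✗ (fails at j=1)
  i=1: ✗ (fails at j=1)
  i=2: ✗ (fails at j=2)
  i=3: ✗ (fails at j=3)
  i=4: ✗ (fails at j=4)
Positions where it holds: {} → 0.

0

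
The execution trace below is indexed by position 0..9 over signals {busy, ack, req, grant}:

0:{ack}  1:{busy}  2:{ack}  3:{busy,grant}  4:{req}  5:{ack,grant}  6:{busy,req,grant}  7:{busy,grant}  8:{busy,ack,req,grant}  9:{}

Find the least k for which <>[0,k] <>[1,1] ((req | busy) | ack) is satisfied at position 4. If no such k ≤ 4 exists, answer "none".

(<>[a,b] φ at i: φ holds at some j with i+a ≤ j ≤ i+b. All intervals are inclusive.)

Scan j = 4,5,… for <>[1,1] ((req | busy) | ack):
  j=4: holds
First hit at j=4, so smallest k = 4-4 = 0.

0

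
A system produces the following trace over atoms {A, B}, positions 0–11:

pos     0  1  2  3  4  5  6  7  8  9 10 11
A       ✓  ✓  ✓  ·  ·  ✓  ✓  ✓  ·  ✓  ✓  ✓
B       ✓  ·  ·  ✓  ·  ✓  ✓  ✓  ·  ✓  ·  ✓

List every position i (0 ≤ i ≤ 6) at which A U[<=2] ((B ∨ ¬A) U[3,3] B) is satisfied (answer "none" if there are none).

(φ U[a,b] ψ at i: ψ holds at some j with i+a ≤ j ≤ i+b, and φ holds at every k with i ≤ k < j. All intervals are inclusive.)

1, 2, 3, 4, 5, 6

Evaluate at each i in [0,6]:
  i=0: ✗ (no rhs in [0,2])
  i=1: ✓ (rhs at j=3; lhs holds on [1,2])
  i=2: ✓ (rhs at j=3; lhs holds on [2,2])
  i=3: ✓ (rhs at j=3)
  i=4: ✓ (rhs at j=4)
  i=5: ✓ (rhs at j=6; lhs holds on [5,5])
  i=6: ✓ (rhs at j=6)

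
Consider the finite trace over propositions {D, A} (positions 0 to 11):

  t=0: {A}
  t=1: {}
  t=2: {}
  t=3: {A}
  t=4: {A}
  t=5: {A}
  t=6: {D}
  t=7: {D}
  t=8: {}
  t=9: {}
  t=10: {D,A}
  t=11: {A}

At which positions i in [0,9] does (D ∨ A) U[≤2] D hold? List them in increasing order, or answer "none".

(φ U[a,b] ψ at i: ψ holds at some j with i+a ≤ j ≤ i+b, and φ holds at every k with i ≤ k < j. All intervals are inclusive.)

Evaluate at each i in [0,9]:
  i=0: ✗ (no rhs in [0,2])
  i=1: ✗ (no rhs in [1,3])
  i=2: ✗ (no rhs in [2,4])
  i=3: ✗ (no rhs in [3,5])
  i=4: ✓ (rhs at j=6; lhs holds on [4,5])
  i=5: ✓ (rhs at j=6; lhs holds on [5,5])
  i=6: ✓ (rhs at j=6)
  i=7: ✓ (rhs at j=7)
  i=8: ✗ (lhs fails at k=8 before rhs at j=10)
  i=9: ✗ (lhs fails at k=9 before rhs at j=10)

4, 5, 6, 7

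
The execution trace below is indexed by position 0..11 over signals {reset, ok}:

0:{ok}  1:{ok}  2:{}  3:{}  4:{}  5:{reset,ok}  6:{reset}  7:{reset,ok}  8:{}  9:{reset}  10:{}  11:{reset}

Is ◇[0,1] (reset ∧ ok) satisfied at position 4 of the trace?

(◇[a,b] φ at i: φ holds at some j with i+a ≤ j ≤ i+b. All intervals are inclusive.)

Check (reset ∧ ok) at each j in [4,5]:
  j=4: false
  j=5: true
Found at j=5 → formula holds.

Yes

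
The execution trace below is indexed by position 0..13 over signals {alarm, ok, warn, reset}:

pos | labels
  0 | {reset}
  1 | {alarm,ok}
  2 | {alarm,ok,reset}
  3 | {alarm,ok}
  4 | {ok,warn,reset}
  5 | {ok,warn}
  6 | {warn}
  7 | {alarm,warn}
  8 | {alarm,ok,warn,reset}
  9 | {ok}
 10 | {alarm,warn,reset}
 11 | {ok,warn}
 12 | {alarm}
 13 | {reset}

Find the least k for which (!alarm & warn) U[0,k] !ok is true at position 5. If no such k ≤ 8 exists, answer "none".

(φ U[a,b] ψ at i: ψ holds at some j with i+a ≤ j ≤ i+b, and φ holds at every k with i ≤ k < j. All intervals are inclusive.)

Need earliest j ≥ 5 with !ok, and (!alarm & warn) at every k in [5,j-1].
  j=5: rhs fails.
  j=6: rhs holds; lhs holds on [5,5]. k = 1.

1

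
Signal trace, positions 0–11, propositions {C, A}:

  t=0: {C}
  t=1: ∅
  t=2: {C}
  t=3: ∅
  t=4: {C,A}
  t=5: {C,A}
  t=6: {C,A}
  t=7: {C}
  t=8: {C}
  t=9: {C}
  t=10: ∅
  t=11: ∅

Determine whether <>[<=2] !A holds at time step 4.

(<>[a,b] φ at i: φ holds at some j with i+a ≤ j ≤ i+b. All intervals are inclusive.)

Check !A at each j in [4,6]:
  j=4: false
  j=5: false
  j=6: false
No position in the window satisfies it → formula fails.

False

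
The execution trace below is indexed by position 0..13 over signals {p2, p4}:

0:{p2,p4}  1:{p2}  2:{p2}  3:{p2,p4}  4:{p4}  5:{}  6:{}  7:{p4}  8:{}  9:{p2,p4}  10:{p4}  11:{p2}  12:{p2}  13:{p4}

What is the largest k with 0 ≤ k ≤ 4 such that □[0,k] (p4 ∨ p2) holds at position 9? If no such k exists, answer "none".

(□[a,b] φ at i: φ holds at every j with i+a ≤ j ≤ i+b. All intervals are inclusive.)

(p4 ∨ p2) must hold from j=9 onward; find where it first fails.
  j=9: holds
  j=10: holds
  j=11: holds
  j=12: holds
  j=13: holds
Holds through j=13; largest k = 4.

4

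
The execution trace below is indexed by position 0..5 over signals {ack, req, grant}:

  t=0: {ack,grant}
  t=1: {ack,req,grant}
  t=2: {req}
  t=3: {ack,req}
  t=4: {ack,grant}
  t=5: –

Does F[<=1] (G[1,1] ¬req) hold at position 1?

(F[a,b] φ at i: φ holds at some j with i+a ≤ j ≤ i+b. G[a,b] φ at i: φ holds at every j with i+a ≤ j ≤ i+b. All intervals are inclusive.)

No

Check G[1,1] ¬req at each j in [1,2]:
  j=1: fails at 2
  j=2: fails at 3
No position in the window satisfies it → formula fails.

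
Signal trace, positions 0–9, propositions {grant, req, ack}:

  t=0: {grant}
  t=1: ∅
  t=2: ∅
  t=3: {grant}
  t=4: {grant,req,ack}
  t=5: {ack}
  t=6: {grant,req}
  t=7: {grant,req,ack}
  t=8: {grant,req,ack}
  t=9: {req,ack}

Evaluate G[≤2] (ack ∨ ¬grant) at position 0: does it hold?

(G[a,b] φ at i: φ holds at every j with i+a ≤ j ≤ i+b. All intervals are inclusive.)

Check (ack ∨ ¬grant) at every j in [0,2]:
  j=0: false
  j=1: true
  j=2: true
Fails at j=0 → formula fails.

False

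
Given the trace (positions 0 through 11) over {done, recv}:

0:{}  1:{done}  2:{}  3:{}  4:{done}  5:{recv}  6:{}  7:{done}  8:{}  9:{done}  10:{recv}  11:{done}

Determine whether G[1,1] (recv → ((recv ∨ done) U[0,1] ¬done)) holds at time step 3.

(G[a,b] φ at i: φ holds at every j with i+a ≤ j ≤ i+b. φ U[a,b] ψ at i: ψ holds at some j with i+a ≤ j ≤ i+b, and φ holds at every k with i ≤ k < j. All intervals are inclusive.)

Holds

Check (recv → ((recv ∨ done) U[0,1] ¬done)) at every j in [4,4]:
  j=4: antecedent false → ✓
All positions satisfy it → formula holds.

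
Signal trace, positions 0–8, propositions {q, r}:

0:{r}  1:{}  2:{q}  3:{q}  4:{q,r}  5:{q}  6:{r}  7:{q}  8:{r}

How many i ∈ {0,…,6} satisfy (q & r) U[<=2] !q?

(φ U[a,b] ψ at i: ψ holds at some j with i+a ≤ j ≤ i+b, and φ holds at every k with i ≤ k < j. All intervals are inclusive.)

Evaluate at each i in [0,6]:
  i=0: ✓ (rhs at j=0)
  i=1: ✓ (rhs at j=1)
  i=2: ✗ (no rhs in [2,4])
  i=3: ✗ (no rhs in [3,5])
  i=4: ✗ (lhs fails at k=5 before rhs at j=6)
  i=5: ✗ (lhs fails at k=5 before rhs at j=6)
  i=6: ✓ (rhs at j=6)
Positions where it holds: {0, 1, 6} → 3.

3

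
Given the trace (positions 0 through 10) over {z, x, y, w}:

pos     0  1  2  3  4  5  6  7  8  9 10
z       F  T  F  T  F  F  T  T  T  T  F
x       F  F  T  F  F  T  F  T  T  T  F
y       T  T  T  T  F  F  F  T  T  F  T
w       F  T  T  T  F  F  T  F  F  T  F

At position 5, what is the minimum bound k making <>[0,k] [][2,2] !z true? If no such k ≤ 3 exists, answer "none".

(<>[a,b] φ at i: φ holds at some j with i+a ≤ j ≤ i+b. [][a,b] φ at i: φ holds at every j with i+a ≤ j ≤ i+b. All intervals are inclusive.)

Scan j = 5,6,… for [][2,2] !z:
  j=5: fails
  j=6: fails
  j=7: fails
  j=8: holds
First hit at j=8, so smallest k = 8-5 = 3.

3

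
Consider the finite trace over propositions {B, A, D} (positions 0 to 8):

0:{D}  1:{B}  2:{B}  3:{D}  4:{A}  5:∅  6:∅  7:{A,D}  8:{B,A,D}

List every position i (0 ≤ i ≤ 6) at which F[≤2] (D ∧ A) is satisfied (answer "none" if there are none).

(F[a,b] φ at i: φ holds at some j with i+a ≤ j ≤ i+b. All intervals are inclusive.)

5, 6

Evaluate at each i in [0,6]:
  i=0: ✗ (none in [0,2])
  i=1: ✗ (none in [1,3])
  i=2: ✗ (none in [2,4])
  i=3: ✗ (none in [3,5])
  i=4: ✗ (none in [4,6])
  i=5: ✓ (witness j=7)
  i=6: ✓ (witness j=7)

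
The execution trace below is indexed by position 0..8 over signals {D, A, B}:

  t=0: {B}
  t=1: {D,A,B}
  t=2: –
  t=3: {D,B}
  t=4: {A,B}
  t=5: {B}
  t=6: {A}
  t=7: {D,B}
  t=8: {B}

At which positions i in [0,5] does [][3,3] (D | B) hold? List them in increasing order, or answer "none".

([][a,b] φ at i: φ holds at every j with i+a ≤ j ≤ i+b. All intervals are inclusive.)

0, 1, 2, 4, 5

Evaluate at each i in [0,5]:
  i=0: ✓ (all of [3,3])
  i=1: ✓ (all of [4,4])
  i=2: ✓ (all of [5,5])
  i=3: ✗ (fails at j=6)
  i=4: ✓ (all of [7,7])
  i=5: ✓ (all of [8,8])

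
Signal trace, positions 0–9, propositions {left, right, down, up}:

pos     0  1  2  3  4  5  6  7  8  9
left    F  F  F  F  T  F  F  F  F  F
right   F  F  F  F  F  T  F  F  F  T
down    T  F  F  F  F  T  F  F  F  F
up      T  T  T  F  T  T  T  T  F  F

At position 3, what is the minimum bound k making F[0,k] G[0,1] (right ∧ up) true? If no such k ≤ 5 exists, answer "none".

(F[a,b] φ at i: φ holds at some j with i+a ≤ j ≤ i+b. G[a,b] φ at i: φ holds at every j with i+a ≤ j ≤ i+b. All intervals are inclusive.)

none

Scan j = 3,4,… for G[0,1] (right ∧ up):
  j=3: fails
  j=4: fails
  j=5: fails
  j=6: fails
  j=7: fails
  j=8: fails
No j in [3,8] satisfies it → none.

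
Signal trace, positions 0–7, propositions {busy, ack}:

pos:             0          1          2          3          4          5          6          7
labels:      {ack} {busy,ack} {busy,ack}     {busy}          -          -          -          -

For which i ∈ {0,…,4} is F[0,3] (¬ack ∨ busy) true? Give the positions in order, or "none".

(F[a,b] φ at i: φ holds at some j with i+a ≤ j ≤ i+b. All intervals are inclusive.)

0, 1, 2, 3, 4

Evaluate at each i in [0,4]:
  i=0: ✓ (witness j=1)
  i=1: ✓ (witness j=1)
  i=2: ✓ (witness j=2)
  i=3: ✓ (witness j=3)
  i=4: ✓ (witness j=4)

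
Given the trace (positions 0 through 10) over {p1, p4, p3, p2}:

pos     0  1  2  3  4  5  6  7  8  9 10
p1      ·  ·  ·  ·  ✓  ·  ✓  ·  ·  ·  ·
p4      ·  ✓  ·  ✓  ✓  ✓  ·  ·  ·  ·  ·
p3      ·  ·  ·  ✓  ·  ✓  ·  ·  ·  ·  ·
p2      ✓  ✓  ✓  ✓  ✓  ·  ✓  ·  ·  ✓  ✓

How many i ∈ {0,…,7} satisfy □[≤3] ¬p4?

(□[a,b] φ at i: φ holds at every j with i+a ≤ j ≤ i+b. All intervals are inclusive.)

2

Evaluate at each i in [0,7]:
  i=0: ✗ (fails at j=1)
  i=1: ✗ (fails at j=1)
  i=2: ✗ (fails at j=3)
  i=3: ✗ (fails at j=3)
  i=4: ✗ (fails at j=4)
  i=5: ✗ (fails at j=5)
  i=6: ✓ (all of [6,9])
  i=7: ✓ (all of [7,10])
Positions where it holds: {6, 7} → 2.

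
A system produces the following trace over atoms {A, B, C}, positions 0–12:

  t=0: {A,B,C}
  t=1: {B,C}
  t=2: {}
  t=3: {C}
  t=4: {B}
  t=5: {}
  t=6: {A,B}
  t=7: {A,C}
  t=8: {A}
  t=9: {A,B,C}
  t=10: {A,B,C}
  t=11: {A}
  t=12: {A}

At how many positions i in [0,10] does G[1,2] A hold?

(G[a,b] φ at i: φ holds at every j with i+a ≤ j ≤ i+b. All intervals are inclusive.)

Evaluate at each i in [0,10]:
  i=0: ✗ (fails at j=1)
  i=1: ✗ (fails at j=2)
  i=2: ✗ (fails at j=3)
  i=3: ✗ (fails at j=4)
  i=4: ✗ (fails at j=5)
  i=5: ✓ (all of [6,7])
  i=6: ✓ (all of [7,8])
  i=7: ✓ (all of [8,9])
  i=8: ✓ (all of [9,10])
  i=9: ✓ (all of [10,11])
  i=10: ✓ (all of [11,12])
Positions where it holds: {5, 6, 7, 8, 9, 10} → 6.

6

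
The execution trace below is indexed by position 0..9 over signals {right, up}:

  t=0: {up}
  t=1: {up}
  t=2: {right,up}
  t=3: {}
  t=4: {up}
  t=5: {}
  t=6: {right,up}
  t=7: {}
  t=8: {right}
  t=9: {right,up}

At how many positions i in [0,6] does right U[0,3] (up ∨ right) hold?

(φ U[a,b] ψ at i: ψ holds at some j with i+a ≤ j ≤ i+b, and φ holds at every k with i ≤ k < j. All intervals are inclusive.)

Evaluate at each i in [0,6]:
  i=0: ✓ (rhs at j=0)
  i=1: ✓ (rhs at j=1)
  i=2: ✓ (rhs at j=2)
  i=3: ✗ (lhs fails at k=3 before rhs at j=4)
  i=4: ✓ (rhs at j=4)
  i=5: ✗ (lhs fails at k=5 before rhs at j=6)
  i=6: ✓ (rhs at j=6)
Positions where it holds: {0, 1, 2, 4, 6} → 5.

5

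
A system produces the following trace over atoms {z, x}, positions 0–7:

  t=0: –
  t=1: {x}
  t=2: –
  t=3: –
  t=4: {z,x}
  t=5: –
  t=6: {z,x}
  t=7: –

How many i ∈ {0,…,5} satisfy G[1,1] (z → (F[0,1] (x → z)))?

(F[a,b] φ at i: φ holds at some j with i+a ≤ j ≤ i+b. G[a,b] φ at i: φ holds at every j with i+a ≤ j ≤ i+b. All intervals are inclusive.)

Evaluate at each i in [0,5]:
  i=0: ✓ (all of [1,1])
  i=1: ✓ (all of [2,2])
  i=2: ✓ (all of [3,3])
  i=3: ✓ (all of [4,4])
  i=4: ✓ (all of [5,5])
  i=5: ✓ (all of [6,6])
Positions where it holds: {0, 1, 2, 3, 4, 5} → 6.

6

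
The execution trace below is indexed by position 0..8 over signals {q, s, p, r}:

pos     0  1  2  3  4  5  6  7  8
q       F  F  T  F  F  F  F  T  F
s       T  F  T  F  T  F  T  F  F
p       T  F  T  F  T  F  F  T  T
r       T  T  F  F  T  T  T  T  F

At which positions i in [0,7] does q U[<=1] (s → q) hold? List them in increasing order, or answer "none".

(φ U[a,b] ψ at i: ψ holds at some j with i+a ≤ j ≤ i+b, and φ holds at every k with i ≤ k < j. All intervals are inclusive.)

Evaluate at each i in [0,7]:
  i=0: ✗ (lhs fails at k=0 before rhs at j=1)
  i=1: ✓ (rhs at j=1)
  i=2: ✓ (rhs at j=2)
  i=3: ✓ (rhs at j=3)
  i=4: ✗ (lhs fails at k=4 before rhs at j=5)
  i=5: ✓ (rhs at j=5)
  i=6: ✗ (lhs fails at k=6 before rhs at j=7)
  i=7: ✓ (rhs at j=7)

1, 2, 3, 5, 7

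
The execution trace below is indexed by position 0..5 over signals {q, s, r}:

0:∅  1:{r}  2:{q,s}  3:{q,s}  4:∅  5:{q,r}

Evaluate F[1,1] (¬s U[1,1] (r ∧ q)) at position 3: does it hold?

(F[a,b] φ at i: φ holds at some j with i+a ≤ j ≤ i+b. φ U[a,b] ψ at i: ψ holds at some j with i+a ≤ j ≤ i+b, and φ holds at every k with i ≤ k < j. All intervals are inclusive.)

True

Check (¬s U[1,1] (r ∧ q)) at each j in [4,4]:
  j=4: holds
Found at j=4 → formula holds.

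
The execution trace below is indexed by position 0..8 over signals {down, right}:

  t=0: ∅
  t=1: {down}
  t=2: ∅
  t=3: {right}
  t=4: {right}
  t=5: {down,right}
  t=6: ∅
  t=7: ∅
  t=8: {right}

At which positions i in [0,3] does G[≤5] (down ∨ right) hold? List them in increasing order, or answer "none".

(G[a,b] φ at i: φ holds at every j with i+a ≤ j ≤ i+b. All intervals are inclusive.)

none

Evaluate at each i in [0,3]:
  i=0: ✗ (fails at j=0)
  i=1: ✗ (fails at j=2)
  i=2: ✗ (fails at j=2)
  i=3: ✗ (fails at j=6)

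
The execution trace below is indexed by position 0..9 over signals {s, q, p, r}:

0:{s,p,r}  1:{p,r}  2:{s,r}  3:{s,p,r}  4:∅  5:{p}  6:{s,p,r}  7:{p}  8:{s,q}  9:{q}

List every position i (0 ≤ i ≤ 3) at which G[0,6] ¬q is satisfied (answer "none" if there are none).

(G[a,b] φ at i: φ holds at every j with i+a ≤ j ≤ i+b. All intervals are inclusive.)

Evaluate at each i in [0,3]:
  i=0: ✓ (all of [0,6])
  i=1: ✓ (all of [1,7])
  i=2: ✗ (fails at j=8)
  i=3: ✗ (fails at j=8)

0, 1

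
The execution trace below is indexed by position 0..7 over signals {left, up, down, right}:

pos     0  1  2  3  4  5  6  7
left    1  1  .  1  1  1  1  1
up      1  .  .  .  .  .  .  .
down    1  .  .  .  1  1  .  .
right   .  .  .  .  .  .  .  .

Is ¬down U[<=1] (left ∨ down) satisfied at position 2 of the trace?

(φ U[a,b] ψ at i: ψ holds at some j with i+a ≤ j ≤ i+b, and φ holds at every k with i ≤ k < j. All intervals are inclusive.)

Holds

Need some j in [2,3] with (left ∨ down), and ¬down at every k in [2,j-1].
  j=2: (left ∨ down) false.
  j=3: (left ∨ down) holds; ¬down holds at every k in [2,2] → satisfied.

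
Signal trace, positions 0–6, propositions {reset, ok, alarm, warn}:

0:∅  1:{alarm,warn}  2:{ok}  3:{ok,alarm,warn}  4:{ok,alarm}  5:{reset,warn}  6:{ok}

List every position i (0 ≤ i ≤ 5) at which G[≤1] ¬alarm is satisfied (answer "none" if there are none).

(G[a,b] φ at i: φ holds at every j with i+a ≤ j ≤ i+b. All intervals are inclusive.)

Evaluate at each i in [0,5]:
  i=0: ✗ (fails at j=1)
  i=1: ✗ (fails at j=1)
  i=2: ✗ (fails at j=3)
  i=3: ✗ (fails at j=3)
  i=4: ✗ (fails at j=4)
  i=5: ✓ (all of [5,6])

5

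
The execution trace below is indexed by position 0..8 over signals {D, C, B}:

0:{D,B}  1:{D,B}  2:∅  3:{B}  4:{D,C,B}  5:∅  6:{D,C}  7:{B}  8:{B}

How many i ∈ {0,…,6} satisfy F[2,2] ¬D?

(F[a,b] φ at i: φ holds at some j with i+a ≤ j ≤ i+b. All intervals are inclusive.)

Evaluate at each i in [0,6]:
  i=0: ✓ (witness j=2)
  i=1: ✓ (witness j=3)
  i=2: ✗ (none in [4,4])
  i=3: ✓ (witness j=5)
  i=4: ✗ (none in [6,6])
  i=5: ✓ (witness j=7)
  i=6: ✓ (witness j=8)
Positions where it holds: {0, 1, 3, 5, 6} → 5.

5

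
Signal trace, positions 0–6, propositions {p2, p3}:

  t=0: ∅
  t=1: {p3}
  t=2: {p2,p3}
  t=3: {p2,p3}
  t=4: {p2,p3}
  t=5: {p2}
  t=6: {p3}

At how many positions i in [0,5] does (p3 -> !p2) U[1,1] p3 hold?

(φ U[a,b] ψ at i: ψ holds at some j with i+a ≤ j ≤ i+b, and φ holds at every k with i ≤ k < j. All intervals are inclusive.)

3

Evaluate at each i in [0,5]:
  i=0: ✓ (rhs at j=1; lhs holds on [0,0])
  i=1: ✓ (rhs at j=2; lhs holds on [1,1])
  i=2: ✗ (lhs fails at k=2 before rhs at j=3)
  i=3: ✗ (lhs fails at k=3 before rhs at j=4)
  i=4: ✗ (no rhs in [5,5])
  i=5: ✓ (rhs at j=6; lhs holds on [5,5])
Positions where it holds: {0, 1, 5} → 3.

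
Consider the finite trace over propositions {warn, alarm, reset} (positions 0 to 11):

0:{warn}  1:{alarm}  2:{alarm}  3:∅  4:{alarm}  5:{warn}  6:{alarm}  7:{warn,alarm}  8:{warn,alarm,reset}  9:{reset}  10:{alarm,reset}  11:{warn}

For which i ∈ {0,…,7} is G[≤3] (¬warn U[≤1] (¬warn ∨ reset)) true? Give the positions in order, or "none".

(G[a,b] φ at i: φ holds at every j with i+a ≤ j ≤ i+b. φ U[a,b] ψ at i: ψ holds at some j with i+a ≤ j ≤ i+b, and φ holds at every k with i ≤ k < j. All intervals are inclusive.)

Evaluate at each i in [0,7]:
  i=0: ✗ (fails at j=0)
  i=1: ✓ (all of [1,4])
  i=2: ✗ (fails at j=5)
  i=3: ✗ (fails at j=5)
  i=4: ✗ (fails at j=5)
  i=5: ✗ (fails at j=5)
  i=6: ✗ (fails at j=7)
  i=7: ✗ (fails at j=7)

1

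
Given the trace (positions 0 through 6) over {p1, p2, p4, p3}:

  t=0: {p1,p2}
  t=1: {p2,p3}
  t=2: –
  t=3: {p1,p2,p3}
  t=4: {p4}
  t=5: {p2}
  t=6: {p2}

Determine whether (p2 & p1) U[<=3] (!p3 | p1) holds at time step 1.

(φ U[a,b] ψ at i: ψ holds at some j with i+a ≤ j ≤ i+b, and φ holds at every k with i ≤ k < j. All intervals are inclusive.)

Does not hold

Need some j in [1,4] with (!p3 | p1), and (p2 & p1) at every k in [1,j-1].
  j=1: (!p3 | p1) false.
  j=2: (!p3 | p1) holds, but (p2 & p1) fails at k=1 → not this j.
  j=3: (!p3 | p1) holds, but (p2 & p1) fails at k=1 → not this j.
  j=4: (!p3 | p1) holds, but (p2 & p1) fails at k=1 → not this j.
No j in the window works → until fails.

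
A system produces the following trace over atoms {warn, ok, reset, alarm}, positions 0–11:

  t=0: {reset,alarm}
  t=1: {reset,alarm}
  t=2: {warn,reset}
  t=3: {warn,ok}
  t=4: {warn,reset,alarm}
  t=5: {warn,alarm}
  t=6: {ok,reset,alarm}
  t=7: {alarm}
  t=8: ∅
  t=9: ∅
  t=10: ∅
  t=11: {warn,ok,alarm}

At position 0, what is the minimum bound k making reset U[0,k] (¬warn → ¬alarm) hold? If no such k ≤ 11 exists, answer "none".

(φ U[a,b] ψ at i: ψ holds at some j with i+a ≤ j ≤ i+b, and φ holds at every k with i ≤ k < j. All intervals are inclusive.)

2

Need earliest j ≥ 0 with (¬warn → ¬alarm), and reset at every k in [0,j-1].
  j=0: rhs fails.
  j=1: rhs fails.
  j=2: rhs holds; lhs holds on [0,1]. k = 2.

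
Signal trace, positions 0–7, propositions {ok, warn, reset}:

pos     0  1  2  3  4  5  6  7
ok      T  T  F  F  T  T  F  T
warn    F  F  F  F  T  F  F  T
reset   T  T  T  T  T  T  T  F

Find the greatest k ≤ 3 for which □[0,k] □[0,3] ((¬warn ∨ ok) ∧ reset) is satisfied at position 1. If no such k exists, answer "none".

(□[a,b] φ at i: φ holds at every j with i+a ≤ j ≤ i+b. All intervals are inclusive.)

2

□[0,3] ((¬warn ∨ ok) ∧ reset) must hold from j=1 onward; find where it first fails.
  j=1: holds
  j=2: holds
  j=3: holds
  j=4: fails
Holds on [1,3], so largest k = 2.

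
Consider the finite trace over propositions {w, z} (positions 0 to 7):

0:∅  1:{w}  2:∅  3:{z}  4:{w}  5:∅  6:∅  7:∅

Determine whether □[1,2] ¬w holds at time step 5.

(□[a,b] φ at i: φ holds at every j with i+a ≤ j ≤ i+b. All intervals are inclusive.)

Check ¬w at every j in [6,7]:
  j=6: true
  j=7: true
All positions satisfy it → formula holds.

Holds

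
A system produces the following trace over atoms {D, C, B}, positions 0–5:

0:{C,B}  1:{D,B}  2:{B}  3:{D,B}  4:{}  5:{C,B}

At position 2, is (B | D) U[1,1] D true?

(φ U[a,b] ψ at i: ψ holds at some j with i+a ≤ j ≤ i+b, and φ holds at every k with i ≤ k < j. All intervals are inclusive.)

Holds

Need some j in [3,3] with D, and (B | D) at every k in [2,j-1].
  j=3: D holds; (B | D) holds at every k in [2,2] → satisfied.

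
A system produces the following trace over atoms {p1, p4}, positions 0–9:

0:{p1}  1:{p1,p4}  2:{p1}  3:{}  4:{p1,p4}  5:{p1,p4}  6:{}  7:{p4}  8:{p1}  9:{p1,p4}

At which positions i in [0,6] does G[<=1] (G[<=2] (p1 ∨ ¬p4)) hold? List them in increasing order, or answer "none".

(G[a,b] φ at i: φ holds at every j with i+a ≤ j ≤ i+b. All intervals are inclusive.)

0, 1, 2, 3

Evaluate at each i in [0,6]:
  i=0: ✓ (all of [0,1])
  i=1: ✓ (all of [1,2])
  i=2: ✓ (all of [2,3])
  i=3: ✓ (all of [3,4])
  i=4: ✗ (fails at j=5)
  i=5: ✗ (fails at j=5)
  i=6: ✗ (fails at j=6)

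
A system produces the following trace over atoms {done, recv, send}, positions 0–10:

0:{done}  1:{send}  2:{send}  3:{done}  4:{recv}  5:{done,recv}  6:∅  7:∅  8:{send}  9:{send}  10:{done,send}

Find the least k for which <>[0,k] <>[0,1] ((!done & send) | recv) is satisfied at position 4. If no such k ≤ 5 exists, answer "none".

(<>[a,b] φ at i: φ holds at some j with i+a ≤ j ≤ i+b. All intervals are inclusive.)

0

Scan j = 4,5,… for <>[0,1] ((!done & send) | recv):
  j=4: holds
First hit at j=4, so smallest k = 4-4 = 0.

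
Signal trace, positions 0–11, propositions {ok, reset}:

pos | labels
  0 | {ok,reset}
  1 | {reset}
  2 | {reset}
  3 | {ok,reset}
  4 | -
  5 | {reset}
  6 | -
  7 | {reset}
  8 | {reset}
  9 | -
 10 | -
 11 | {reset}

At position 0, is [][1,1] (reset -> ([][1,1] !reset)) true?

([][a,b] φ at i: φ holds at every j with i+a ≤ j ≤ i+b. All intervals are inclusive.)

Does not hold

Check (reset -> ([][1,1] !reset)) at every j in [1,1]:
  j=1: antecedent true; consequent fails at 2 → ✗
Fails at j=1 → formula fails.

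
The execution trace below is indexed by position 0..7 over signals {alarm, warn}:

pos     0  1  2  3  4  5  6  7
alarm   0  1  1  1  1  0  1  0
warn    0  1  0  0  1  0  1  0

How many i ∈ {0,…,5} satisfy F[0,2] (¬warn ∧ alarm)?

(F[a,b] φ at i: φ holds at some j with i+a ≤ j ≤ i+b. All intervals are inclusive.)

4

Evaluate at each i in [0,5]:
  i=0: ✓ (witness j=2)
  i=1: ✓ (witness j=2)
  i=2: ✓ (witness j=2)
  i=3: ✓ (witness j=3)
  i=4: ✗ (none in [4,6])
  i=5: ✗ (none in [5,7])
Positions where it holds: {0, 1, 2, 3} → 4.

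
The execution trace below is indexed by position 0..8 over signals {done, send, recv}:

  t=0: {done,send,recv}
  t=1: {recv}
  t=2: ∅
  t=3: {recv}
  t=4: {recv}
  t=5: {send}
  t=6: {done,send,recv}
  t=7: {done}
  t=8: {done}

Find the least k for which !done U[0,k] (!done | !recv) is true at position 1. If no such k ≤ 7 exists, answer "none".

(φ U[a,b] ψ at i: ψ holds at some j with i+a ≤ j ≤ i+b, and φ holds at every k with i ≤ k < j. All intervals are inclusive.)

0

Need earliest j ≥ 1 with (!done | !recv), and !done at every k in [1,j-1].
  j=1: rhs holds (empty prefix). k = 0.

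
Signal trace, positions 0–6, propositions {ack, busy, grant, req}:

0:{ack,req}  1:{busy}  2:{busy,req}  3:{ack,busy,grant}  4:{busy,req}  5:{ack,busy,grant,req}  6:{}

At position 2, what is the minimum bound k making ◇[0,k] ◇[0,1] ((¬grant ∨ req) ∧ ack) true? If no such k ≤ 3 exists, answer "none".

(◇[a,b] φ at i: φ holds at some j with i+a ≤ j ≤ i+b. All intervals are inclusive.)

2

Scan j = 2,3,… for ◇[0,1] ((¬grant ∨ req) ∧ ack):
  j=2: fails
  j=3: fails
  j=4: holds
First hit at j=4, so smallest k = 4-2 = 2.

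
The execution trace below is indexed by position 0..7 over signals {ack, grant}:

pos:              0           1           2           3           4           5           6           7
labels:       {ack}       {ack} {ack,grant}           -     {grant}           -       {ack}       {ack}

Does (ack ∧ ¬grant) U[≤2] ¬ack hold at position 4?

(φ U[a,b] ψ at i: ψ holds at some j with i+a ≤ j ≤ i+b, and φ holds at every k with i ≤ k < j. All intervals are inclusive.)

True

Need some j in [4,6] with ¬ack, and (ack ∧ ¬grant) at every k in [4,j-1].
  j=4: ¬ack holds; no prefix to check → satisfied.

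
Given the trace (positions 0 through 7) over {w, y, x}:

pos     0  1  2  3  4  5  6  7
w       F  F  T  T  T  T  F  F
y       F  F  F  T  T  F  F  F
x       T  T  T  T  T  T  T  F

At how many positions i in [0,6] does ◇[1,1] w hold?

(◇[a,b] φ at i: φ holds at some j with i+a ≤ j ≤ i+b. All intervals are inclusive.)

Evaluate at each i in [0,6]:
  i=0: ✗ (none in [1,1])
  i=1: ✓ (witness j=2)
  i=2: ✓ (witness j=3)
  i=3: ✓ (witness j=4)
  i=4: ✓ (witness j=5)
  i=5: ✗ (none in [6,6])
  i=6: ✗ (none in [7,7])
Positions where it holds: {1, 2, 3, 4} → 4.

4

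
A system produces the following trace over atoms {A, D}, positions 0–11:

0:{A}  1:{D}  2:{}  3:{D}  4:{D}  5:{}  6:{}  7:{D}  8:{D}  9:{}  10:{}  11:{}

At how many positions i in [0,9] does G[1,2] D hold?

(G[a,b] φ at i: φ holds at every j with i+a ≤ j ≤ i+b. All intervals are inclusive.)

Evaluate at each i in [0,9]:
  i=0: ✗ (fails at j=2)
  i=1: ✗ (fails at j=2)
  i=2: ✓ (all of [3,4])
  i=3: ✗ (fails at j=5)
  i=4: ✗ (fails at j=5)
  i=5: ✗ (fails at j=6)
  i=6: ✓ (all of [7,8])
  i=7: ✗ (fails at j=9)
  i=8: ✗ (fails at j=9)
  i=9: ✗ (fails at j=10)
Positions where it holds: {2, 6} → 2.

2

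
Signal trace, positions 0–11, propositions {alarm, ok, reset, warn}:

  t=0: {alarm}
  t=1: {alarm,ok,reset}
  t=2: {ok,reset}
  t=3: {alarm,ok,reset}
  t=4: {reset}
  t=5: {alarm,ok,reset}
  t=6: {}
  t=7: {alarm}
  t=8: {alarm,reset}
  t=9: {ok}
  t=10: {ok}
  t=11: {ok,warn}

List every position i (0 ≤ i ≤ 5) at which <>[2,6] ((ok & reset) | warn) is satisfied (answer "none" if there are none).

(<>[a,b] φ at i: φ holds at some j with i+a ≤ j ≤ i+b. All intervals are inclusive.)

Evaluate at each i in [0,5]:
  i=0: ✓ (witness j=2)
  i=1: ✓ (witness j=3)
  i=2: ✓ (witness j=5)
  i=3: ✓ (witness j=5)
  i=4: ✗ (none in [6,10])
  i=5: ✓ (witness j=11)

0, 1, 2, 3, 5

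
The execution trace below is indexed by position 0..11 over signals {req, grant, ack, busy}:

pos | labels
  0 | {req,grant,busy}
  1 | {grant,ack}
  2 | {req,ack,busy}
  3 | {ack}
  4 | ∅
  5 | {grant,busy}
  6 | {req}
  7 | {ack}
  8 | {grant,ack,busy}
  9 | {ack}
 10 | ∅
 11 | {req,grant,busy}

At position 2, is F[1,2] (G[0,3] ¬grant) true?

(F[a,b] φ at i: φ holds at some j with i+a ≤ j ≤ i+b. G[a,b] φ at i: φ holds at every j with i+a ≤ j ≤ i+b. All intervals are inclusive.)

Does not hold

Check G[0,3] ¬grant at each j in [3,4]:
  j=3: fails at 5
  j=4: fails at 5
No position in the window satisfies it → formula fails.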